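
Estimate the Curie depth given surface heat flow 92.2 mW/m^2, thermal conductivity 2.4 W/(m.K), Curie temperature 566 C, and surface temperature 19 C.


T_Curie - T_surf = 566 - 19 = 547 C
Convert q to W/m^2: 92.2 mW/m^2 = 0.0922 W/m^2
d = 547 * 2.4 / 0.0922 = 14238.61 m

14238.61


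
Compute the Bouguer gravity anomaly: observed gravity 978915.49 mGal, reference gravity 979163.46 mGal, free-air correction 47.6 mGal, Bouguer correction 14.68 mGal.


BA = g_obs - g_ref + FAC - BC
= 978915.49 - 979163.46 + 47.6 - 14.68
= -215.05 mGal

-215.05


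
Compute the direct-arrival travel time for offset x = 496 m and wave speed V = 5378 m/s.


t = x / V
= 496 / 5378
= 0.0922 s

0.0922


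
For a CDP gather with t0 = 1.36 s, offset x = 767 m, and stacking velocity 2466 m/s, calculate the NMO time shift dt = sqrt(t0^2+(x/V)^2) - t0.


x/Vnmo = 767/2466 = 0.31103
(x/Vnmo)^2 = 0.09674
t0^2 = 1.8496
sqrt(1.8496 + 0.09674) = 1.395113
dt = 1.395113 - 1.36 = 0.035113

0.035113


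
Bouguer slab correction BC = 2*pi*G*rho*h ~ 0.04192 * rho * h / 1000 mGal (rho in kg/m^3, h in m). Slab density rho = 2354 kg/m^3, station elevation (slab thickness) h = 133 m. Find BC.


BC = 0.04192 * rho * h / 1000
= 0.04192 * 2354 * 133 / 1000
= 13.1244 mGal

13.1244


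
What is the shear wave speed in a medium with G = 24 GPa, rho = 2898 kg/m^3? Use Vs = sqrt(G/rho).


Convert G to Pa: G = 24e9 Pa
Compute G/rho = 24e9 / 2898 = 8281573.499
Vs = sqrt(8281573.499) = 2877.77 m/s

2877.77


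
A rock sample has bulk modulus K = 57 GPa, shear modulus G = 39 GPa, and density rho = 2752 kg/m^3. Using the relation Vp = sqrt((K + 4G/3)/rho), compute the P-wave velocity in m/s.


First compute the effective modulus:
K + 4G/3 = 57e9 + 4*39e9/3 = 109000000000.0 Pa
Then divide by density:
109000000000.0 / 2752 = 39607558.1395 Pa/(kg/m^3)
Take the square root:
Vp = sqrt(39607558.1395) = 6293.45 m/s

6293.45


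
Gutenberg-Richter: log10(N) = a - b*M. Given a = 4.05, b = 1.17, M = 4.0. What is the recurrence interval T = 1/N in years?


log10(N) = 4.05 - 1.17*4.0 = -0.63
N = 10^-0.63 = 0.234423
T = 1/N = 1/0.234423 = 4.2658 years

4.2658


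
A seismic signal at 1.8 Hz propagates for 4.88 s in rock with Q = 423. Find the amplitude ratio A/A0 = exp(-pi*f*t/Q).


pi*f*t/Q = pi*1.8*4.88/423 = 0.065238
A/A0 = exp(-0.065238) = 0.936844

0.936844


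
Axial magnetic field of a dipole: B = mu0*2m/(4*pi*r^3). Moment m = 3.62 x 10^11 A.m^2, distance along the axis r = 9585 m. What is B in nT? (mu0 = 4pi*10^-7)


m = 3.62 x 10^11 = 362000000000 A.m^2
2m = 724000000000 A.m^2
r^3 = 9585^3 = 880595276625
B = (4pi*10^-7) * 724000000000 / (4*pi * 880595276625) * 1e9
= 909805.23248 / 11065886607323.89 * 1e9
= 82.2171 nT

82.2171


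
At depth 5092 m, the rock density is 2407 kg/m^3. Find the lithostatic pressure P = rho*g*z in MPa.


P = rho * g * z / 1e6
= 2407 * 9.81 * 5092 / 1e6
= 120235715.64 / 1e6
= 120.2357 MPa

120.2357


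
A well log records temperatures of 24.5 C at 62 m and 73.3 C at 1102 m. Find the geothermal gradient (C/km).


dT = 73.3 - 24.5 = 48.8 C
dz = 1102 - 62 = 1040 m
gradient = dT/dz * 1000 = 48.8/1040 * 1000 = 46.9231 C/km

46.9231


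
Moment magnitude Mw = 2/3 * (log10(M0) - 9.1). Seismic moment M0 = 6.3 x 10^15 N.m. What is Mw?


log10(M0) = log10(6.3 x 10^15) = 15.7993
Mw = 2/3 * (15.7993 - 9.1)
= 2/3 * 6.6993
= 4.47

4.47


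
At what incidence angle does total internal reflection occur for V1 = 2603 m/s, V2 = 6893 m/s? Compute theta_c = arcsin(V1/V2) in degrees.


V1/V2 = 2603/6893 = 0.377629
theta_c = arcsin(0.377629) = 22.1869 degrees

22.1869


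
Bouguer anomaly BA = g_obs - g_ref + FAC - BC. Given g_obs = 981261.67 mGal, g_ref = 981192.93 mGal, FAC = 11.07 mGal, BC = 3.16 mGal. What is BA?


BA = g_obs - g_ref + FAC - BC
= 981261.67 - 981192.93 + 11.07 - 3.16
= 76.65 mGal

76.65


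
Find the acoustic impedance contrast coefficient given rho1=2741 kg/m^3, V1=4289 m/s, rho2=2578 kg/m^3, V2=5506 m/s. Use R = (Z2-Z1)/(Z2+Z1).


Z1 = 2741 * 4289 = 11756149
Z2 = 2578 * 5506 = 14194468
R = (14194468 - 11756149) / (14194468 + 11756149) = 2438319 / 25950617 = 0.094

0.094


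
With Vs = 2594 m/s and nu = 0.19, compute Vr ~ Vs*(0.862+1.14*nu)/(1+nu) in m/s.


Numerator factor = 0.862 + 1.14*0.19 = 1.0786
Denominator = 1 + 0.19 = 1.19
Vr = 2594 * 1.0786 / 1.19 = 2351.17 m/s

2351.17


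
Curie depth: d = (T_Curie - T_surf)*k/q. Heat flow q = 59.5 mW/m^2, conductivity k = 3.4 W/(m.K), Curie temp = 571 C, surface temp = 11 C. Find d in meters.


T_Curie - T_surf = 571 - 11 = 560 C
Convert q to W/m^2: 59.5 mW/m^2 = 0.0595 W/m^2
d = 560 * 3.4 / 0.0595 = 32000.0 m

32000.0


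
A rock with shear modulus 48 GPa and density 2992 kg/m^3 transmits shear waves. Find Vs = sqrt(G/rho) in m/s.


Convert G to Pa: G = 48e9 Pa
Compute G/rho = 48e9 / 2992 = 16042780.7487
Vs = sqrt(16042780.7487) = 4005.34 m/s

4005.34


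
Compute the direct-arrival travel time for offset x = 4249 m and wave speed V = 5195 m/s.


t = x / V
= 4249 / 5195
= 0.8179 s

0.8179


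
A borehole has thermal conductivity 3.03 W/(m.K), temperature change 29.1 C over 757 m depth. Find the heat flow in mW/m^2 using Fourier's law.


q = k * dT / dz * 1000
= 3.03 * 29.1 / 757 * 1000
= 0.116477 * 1000
= 116.4769 mW/m^2

116.4769


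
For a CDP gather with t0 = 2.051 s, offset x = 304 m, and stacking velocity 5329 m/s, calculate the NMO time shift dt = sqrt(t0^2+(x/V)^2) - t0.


x/Vnmo = 304/5329 = 0.057046
(x/Vnmo)^2 = 0.003254
t0^2 = 4.206601
sqrt(4.206601 + 0.003254) = 2.051793
dt = 2.051793 - 2.051 = 0.000793

7.930000e-04


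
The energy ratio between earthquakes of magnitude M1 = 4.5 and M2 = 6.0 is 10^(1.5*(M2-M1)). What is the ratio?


M2 - M1 = 6.0 - 4.5 = 1.5
1.5 * 1.5 = 2.25
ratio = 10^2.25 = 177.83

177.83


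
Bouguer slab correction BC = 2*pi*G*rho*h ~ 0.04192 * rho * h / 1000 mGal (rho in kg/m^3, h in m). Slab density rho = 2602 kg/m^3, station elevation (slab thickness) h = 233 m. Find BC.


BC = 0.04192 * rho * h / 1000
= 0.04192 * 2602 * 233 / 1000
= 25.4147 mGal

25.4147


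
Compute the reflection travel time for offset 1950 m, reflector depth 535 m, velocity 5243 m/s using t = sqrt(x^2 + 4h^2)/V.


x^2 + 4h^2 = 1950^2 + 4*535^2 = 3802500 + 1144900 = 4947400
sqrt(4947400) = 2224.2752
t = 2224.2752 / 5243 = 0.4242 s

0.4242


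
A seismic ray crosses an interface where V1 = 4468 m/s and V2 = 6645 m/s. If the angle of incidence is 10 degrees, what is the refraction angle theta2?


sin(theta1) = sin(10 deg) = 0.173648
sin(theta2) = V2/V1 * sin(theta1) = 6645/4468 * 0.173648 = 0.258257
theta2 = arcsin(0.258257) = 14.9667 degrees

14.9667


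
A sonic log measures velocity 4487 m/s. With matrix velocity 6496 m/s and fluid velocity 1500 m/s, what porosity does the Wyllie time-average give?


1/V - 1/Vm = 1/4487 - 1/6496 = 6.893e-05
1/Vf - 1/Vm = 1/1500 - 1/6496 = 0.00051273
phi = 6.893e-05 / 0.00051273 = 0.1344

0.1344


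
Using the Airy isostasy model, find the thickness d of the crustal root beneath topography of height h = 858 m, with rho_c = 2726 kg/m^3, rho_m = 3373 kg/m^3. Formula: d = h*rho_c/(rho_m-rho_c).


rho_m - rho_c = 3373 - 2726 = 647
d = 858 * 2726 / 647
= 2338908 / 647
= 3615.0 m

3615.0


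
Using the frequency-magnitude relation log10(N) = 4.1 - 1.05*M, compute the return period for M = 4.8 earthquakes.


log10(N) = 4.1 - 1.05*4.8 = -0.94
N = 10^-0.94 = 0.114815
T = 1/N = 1/0.114815 = 8.7096 years

8.7096


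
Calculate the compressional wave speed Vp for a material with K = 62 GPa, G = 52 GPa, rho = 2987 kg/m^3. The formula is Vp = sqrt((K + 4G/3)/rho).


First compute the effective modulus:
K + 4G/3 = 62e9 + 4*52e9/3 = 131333333333.33 Pa
Then divide by density:
131333333333.33 / 2987 = 43968307.1086 Pa/(kg/m^3)
Take the square root:
Vp = sqrt(43968307.1086) = 6630.86 m/s

6630.86


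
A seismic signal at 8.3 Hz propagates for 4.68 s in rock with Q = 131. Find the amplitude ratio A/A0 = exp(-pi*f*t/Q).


pi*f*t/Q = pi*8.3*4.68/131 = 0.931542
A/A0 = exp(-0.931542) = 0.393946

0.393946


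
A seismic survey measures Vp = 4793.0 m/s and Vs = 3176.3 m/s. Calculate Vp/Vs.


Vp/Vs = 4793.0 / 3176.3
= 1.509

1.509


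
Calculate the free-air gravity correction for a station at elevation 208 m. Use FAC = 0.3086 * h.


FAC = 0.3086 * h
= 0.3086 * 208
= 64.1888 mGal

64.1888


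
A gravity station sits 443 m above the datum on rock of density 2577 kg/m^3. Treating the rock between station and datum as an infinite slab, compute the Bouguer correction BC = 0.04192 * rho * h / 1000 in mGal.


BC = 0.04192 * rho * h / 1000
= 0.04192 * 2577 * 443 / 1000
= 47.8563 mGal

47.8563


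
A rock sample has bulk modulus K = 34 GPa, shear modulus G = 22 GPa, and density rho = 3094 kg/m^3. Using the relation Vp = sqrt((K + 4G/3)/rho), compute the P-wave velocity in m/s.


First compute the effective modulus:
K + 4G/3 = 34e9 + 4*22e9/3 = 63333333333.33 Pa
Then divide by density:
63333333333.33 / 3094 = 20469726.3521 Pa/(kg/m^3)
Take the square root:
Vp = sqrt(20469726.3521) = 4524.35 m/s

4524.35


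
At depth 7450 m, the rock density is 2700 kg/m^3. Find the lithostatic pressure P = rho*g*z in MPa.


P = rho * g * z / 1e6
= 2700 * 9.81 * 7450 / 1e6
= 197328150.0 / 1e6
= 197.3281 MPa

197.3281


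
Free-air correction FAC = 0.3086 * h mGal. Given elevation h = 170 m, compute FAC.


FAC = 0.3086 * h
= 0.3086 * 170
= 52.462 mGal

52.462


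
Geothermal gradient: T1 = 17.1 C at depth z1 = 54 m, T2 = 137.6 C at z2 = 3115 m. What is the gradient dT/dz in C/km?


dT = 137.6 - 17.1 = 120.5 C
dz = 3115 - 54 = 3061 m
gradient = dT/dz * 1000 = 120.5/3061 * 1000 = 39.3662 C/km

39.3662


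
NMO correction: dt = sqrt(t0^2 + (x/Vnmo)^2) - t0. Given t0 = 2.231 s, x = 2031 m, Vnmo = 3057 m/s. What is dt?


x/Vnmo = 2031/3057 = 0.664377
(x/Vnmo)^2 = 0.441397
t0^2 = 4.977361
sqrt(4.977361 + 0.441397) = 2.327822
dt = 2.327822 - 2.231 = 0.096822

0.096822


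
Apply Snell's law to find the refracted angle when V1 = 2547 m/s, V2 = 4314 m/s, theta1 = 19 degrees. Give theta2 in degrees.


sin(theta1) = sin(19 deg) = 0.325568
sin(theta2) = V2/V1 * sin(theta1) = 4314/2547 * 0.325568 = 0.551433
theta2 = arcsin(0.551433) = 33.4654 degrees

33.4654


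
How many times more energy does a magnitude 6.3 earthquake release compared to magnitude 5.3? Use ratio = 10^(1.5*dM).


M2 - M1 = 6.3 - 5.3 = 1.0
1.5 * 1.0 = 1.5
ratio = 10^1.5 = 31.62

31.62


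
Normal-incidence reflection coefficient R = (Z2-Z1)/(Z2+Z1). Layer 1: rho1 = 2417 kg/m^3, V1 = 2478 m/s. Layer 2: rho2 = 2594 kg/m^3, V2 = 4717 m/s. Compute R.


Z1 = 2417 * 2478 = 5989326
Z2 = 2594 * 4717 = 12235898
R = (12235898 - 5989326) / (12235898 + 5989326) = 6246572 / 18225224 = 0.3427

0.3427


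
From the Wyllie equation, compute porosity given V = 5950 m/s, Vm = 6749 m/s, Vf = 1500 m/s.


1/V - 1/Vm = 1/5950 - 1/6749 = 1.99e-05
1/Vf - 1/Vm = 1/1500 - 1/6749 = 0.0005185
phi = 1.99e-05 / 0.0005185 = 0.0384

0.0384


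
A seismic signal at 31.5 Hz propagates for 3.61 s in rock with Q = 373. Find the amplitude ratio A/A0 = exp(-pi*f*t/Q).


pi*f*t/Q = pi*31.5*3.61/373 = 0.957765
A/A0 = exp(-0.957765) = 0.38375

0.38375


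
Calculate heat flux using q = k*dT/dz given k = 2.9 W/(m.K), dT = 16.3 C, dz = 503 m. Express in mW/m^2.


q = k * dT / dz * 1000
= 2.9 * 16.3 / 503 * 1000
= 0.093976 * 1000
= 93.9761 mW/m^2

93.9761


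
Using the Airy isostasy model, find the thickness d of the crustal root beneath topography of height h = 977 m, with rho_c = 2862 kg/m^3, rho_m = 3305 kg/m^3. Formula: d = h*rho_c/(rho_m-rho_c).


rho_m - rho_c = 3305 - 2862 = 443
d = 977 * 2862 / 443
= 2796174 / 443
= 6311.91 m

6311.91


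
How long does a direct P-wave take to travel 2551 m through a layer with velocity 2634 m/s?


t = x / V
= 2551 / 2634
= 0.9685 s

0.9685


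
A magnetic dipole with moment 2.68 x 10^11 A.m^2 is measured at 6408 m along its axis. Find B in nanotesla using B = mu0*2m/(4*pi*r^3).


m = 2.68 x 10^11 = 268000000000 A.m^2
2m = 536000000000 A.m^2
r^3 = 6408^3 = 263128269312
B = (4pi*10^-7) * 536000000000 / (4*pi * 263128269312) * 1e9
= 673557.46493 / 3306567351289.5 * 1e9
= 203.7029 nT

203.7029


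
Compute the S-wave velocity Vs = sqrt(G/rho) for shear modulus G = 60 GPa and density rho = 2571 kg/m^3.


Convert G to Pa: G = 60e9 Pa
Compute G/rho = 60e9 / 2571 = 23337222.8705
Vs = sqrt(23337222.8705) = 4830.86 m/s

4830.86


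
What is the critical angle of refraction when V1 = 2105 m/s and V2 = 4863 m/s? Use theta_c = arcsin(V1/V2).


V1/V2 = 2105/4863 = 0.43286
theta_c = arcsin(0.43286) = 25.6492 degrees

25.6492


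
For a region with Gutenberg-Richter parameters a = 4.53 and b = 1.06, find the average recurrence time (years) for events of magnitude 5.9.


log10(N) = 4.53 - 1.06*5.9 = -1.724
N = 10^-1.724 = 0.01888
T = 1/N = 1/0.01888 = 52.9663 years

52.9663


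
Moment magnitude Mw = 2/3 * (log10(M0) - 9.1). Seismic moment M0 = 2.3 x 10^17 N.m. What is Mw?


log10(M0) = log10(2.3 x 10^17) = 17.3617
Mw = 2/3 * (17.3617 - 9.1)
= 2/3 * 8.2617
= 5.51

5.51


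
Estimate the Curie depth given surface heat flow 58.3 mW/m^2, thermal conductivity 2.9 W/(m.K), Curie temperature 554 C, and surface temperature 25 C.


T_Curie - T_surf = 554 - 25 = 529 C
Convert q to W/m^2: 58.3 mW/m^2 = 0.0583 W/m^2
d = 529 * 2.9 / 0.0583 = 26313.89 m

26313.89


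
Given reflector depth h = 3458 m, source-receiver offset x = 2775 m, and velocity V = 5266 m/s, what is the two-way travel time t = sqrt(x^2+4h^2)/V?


x^2 + 4h^2 = 2775^2 + 4*3458^2 = 7700625 + 47831056 = 55531681
sqrt(55531681) = 7451.9582
t = 7451.9582 / 5266 = 1.4151 s

1.4151


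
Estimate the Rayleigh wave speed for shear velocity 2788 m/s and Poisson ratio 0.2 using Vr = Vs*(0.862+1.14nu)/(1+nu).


Numerator factor = 0.862 + 1.14*0.2 = 1.09
Denominator = 1 + 0.2 = 1.2
Vr = 2788 * 1.09 / 1.2 = 2532.43 m/s

2532.43


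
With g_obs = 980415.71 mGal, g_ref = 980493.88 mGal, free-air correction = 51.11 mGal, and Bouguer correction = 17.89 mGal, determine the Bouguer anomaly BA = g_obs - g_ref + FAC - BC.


BA = g_obs - g_ref + FAC - BC
= 980415.71 - 980493.88 + 51.11 - 17.89
= -44.95 mGal

-44.95


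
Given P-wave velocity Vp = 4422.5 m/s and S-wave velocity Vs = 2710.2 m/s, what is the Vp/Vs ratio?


Vp/Vs = 4422.5 / 2710.2
= 1.6318

1.6318


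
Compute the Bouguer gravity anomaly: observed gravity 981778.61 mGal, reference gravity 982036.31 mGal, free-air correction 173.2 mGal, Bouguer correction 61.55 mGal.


BA = g_obs - g_ref + FAC - BC
= 981778.61 - 982036.31 + 173.2 - 61.55
= -146.05 mGal

-146.05


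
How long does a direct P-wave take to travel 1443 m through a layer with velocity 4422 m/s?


t = x / V
= 1443 / 4422
= 0.3263 s

0.3263


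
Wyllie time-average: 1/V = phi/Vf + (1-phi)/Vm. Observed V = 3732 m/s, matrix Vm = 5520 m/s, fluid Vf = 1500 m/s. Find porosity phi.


1/V - 1/Vm = 1/3732 - 1/5520 = 8.679e-05
1/Vf - 1/Vm = 1/1500 - 1/5520 = 0.00048551
phi = 8.679e-05 / 0.00048551 = 0.1788

0.1788


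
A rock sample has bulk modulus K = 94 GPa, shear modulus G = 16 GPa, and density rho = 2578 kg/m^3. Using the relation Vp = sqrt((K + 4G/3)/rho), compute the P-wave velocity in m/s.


First compute the effective modulus:
K + 4G/3 = 94e9 + 4*16e9/3 = 115333333333.33 Pa
Then divide by density:
115333333333.33 / 2578 = 44737522.6274 Pa/(kg/m^3)
Take the square root:
Vp = sqrt(44737522.6274) = 6688.61 m/s

6688.61


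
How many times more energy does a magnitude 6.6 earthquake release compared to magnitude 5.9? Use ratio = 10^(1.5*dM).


M2 - M1 = 6.6 - 5.9 = 0.7
1.5 * 0.7 = 1.05
ratio = 10^1.05 = 11.22

11.22


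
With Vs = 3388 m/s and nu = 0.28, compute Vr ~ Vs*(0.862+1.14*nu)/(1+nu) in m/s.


Numerator factor = 0.862 + 1.14*0.28 = 1.1812
Denominator = 1 + 0.28 = 1.28
Vr = 3388 * 1.1812 / 1.28 = 3126.49 m/s

3126.49


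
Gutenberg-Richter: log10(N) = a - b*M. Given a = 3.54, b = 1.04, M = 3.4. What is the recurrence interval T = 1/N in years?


log10(N) = 3.54 - 1.04*3.4 = 0.004
N = 10^0.004 = 1.009253
T = 1/N = 1/1.009253 = 0.9908 years

0.9908


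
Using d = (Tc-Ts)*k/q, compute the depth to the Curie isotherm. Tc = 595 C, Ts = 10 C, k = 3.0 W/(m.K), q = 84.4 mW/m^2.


T_Curie - T_surf = 595 - 10 = 585 C
Convert q to W/m^2: 84.4 mW/m^2 = 0.0844 W/m^2
d = 585 * 3.0 / 0.0844 = 20793.84 m

20793.84


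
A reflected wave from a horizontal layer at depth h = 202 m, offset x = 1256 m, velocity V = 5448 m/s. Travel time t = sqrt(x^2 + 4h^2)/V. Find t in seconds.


x^2 + 4h^2 = 1256^2 + 4*202^2 = 1577536 + 163216 = 1740752
sqrt(1740752) = 1319.3756
t = 1319.3756 / 5448 = 0.2422 s

0.2422


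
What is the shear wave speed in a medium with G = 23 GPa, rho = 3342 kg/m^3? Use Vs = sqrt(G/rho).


Convert G to Pa: G = 23e9 Pa
Compute G/rho = 23e9 / 3342 = 6882106.523
Vs = sqrt(6882106.523) = 2623.38 m/s

2623.38


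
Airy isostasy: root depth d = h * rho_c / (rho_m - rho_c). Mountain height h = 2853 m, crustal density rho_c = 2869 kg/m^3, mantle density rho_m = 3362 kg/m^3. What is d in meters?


rho_m - rho_c = 3362 - 2869 = 493
d = 2853 * 2869 / 493
= 8185257 / 493
= 16602.96 m

16602.96


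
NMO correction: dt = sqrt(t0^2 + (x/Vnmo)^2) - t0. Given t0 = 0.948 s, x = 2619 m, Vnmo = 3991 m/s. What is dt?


x/Vnmo = 2619/3991 = 0.656227
(x/Vnmo)^2 = 0.430633
t0^2 = 0.898704
sqrt(0.898704 + 0.430633) = 1.152969
dt = 1.152969 - 0.948 = 0.204969

0.204969


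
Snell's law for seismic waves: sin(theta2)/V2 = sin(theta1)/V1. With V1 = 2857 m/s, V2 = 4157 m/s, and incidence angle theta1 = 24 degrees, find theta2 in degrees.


sin(theta1) = sin(24 deg) = 0.406737
sin(theta2) = V2/V1 * sin(theta1) = 4157/2857 * 0.406737 = 0.591811
theta2 = arcsin(0.591811) = 36.2856 degrees

36.2856


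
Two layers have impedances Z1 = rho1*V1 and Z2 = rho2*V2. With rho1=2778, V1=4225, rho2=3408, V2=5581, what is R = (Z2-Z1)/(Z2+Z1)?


Z1 = 2778 * 4225 = 11737050
Z2 = 3408 * 5581 = 19020048
R = (19020048 - 11737050) / (19020048 + 11737050) = 7282998 / 30757098 = 0.2368

0.2368


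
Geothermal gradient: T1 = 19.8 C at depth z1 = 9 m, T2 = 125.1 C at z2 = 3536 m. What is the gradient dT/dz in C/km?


dT = 125.1 - 19.8 = 105.3 C
dz = 3536 - 9 = 3527 m
gradient = dT/dz * 1000 = 105.3/3527 * 1000 = 29.8554 C/km

29.8554


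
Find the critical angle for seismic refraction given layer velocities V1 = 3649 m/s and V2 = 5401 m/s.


V1/V2 = 3649/5401 = 0.675616
theta_c = arcsin(0.675616) = 42.502 degrees

42.502


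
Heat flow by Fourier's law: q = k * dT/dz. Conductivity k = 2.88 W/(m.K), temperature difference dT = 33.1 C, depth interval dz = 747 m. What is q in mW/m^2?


q = k * dT / dz * 1000
= 2.88 * 33.1 / 747 * 1000
= 0.127614 * 1000
= 127.6145 mW/m^2

127.6145


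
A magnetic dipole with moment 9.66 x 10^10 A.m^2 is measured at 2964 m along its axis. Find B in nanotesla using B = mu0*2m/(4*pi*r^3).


m = 9.66 x 10^10 = 96600000000 A.m^2
2m = 193200000000 A.m^2
r^3 = 2964^3 = 26039617344
B = (4pi*10^-7) * 193200000000 / (4*pi * 26039617344) * 1e9
= 242782.280269 / 327223482200.8 * 1e9
= 741.9464 nT

741.9464


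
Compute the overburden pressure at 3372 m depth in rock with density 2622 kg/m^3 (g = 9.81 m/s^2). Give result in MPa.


P = rho * g * z / 1e6
= 2622 * 9.81 * 3372 / 1e6
= 86733977.04 / 1e6
= 86.734 MPa

86.734


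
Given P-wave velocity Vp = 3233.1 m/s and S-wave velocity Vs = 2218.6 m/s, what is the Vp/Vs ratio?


Vp/Vs = 3233.1 / 2218.6
= 1.4573

1.4573


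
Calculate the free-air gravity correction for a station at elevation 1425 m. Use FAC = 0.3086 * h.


FAC = 0.3086 * h
= 0.3086 * 1425
= 439.755 mGal

439.755


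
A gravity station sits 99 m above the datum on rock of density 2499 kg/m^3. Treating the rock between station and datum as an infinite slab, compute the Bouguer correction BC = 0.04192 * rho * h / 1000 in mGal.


BC = 0.04192 * rho * h / 1000
= 0.04192 * 2499 * 99 / 1000
= 10.371 mGal

10.371


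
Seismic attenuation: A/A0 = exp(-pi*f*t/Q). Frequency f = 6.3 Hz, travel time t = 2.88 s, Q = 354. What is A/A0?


pi*f*t/Q = pi*6.3*2.88/354 = 0.16102
A/A0 = exp(-0.16102) = 0.851275

0.851275


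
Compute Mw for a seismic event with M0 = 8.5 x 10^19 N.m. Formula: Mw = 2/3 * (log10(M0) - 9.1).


log10(M0) = log10(8.5 x 10^19) = 19.9294
Mw = 2/3 * (19.9294 - 9.1)
= 2/3 * 10.8294
= 7.22

7.22


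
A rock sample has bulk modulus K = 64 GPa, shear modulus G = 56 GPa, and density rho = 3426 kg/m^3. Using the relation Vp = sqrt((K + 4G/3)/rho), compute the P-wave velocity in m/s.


First compute the effective modulus:
K + 4G/3 = 64e9 + 4*56e9/3 = 138666666666.67 Pa
Then divide by density:
138666666666.67 / 3426 = 40474800.5449 Pa/(kg/m^3)
Take the square root:
Vp = sqrt(40474800.5449) = 6361.98 m/s

6361.98


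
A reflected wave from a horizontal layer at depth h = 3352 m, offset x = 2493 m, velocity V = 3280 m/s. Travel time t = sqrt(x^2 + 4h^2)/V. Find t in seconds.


x^2 + 4h^2 = 2493^2 + 4*3352^2 = 6215049 + 44943616 = 51158665
sqrt(51158665) = 7152.5286
t = 7152.5286 / 3280 = 2.1806 s

2.1806


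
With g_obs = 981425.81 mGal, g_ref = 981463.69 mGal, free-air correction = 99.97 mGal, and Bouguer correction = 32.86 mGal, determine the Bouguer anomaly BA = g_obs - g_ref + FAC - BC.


BA = g_obs - g_ref + FAC - BC
= 981425.81 - 981463.69 + 99.97 - 32.86
= 29.23 mGal

29.23


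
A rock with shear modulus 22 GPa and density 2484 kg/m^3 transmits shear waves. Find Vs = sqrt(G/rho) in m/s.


Convert G to Pa: G = 22e9 Pa
Compute G/rho = 22e9 / 2484 = 8856682.7697
Vs = sqrt(8856682.7697) = 2976.02 m/s

2976.02


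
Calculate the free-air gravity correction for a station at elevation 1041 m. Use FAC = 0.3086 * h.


FAC = 0.3086 * h
= 0.3086 * 1041
= 321.2526 mGal

321.2526


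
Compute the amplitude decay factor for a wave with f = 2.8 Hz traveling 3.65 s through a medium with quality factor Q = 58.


pi*f*t/Q = pi*2.8*3.65/58 = 0.55357
A/A0 = exp(-0.55357) = 0.574894

0.574894


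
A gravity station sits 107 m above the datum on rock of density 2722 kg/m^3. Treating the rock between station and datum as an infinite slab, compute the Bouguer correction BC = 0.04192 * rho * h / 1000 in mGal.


BC = 0.04192 * rho * h / 1000
= 0.04192 * 2722 * 107 / 1000
= 12.2094 mGal

12.2094


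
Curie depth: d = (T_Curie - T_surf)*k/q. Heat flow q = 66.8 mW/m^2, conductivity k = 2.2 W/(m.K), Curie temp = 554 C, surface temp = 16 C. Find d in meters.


T_Curie - T_surf = 554 - 16 = 538 C
Convert q to W/m^2: 66.8 mW/m^2 = 0.0668 W/m^2
d = 538 * 2.2 / 0.0668 = 17718.56 m

17718.56


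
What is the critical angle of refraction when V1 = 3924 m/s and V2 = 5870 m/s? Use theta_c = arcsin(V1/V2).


V1/V2 = 3924/5870 = 0.668484
theta_c = arcsin(0.668484) = 41.9502 degrees

41.9502


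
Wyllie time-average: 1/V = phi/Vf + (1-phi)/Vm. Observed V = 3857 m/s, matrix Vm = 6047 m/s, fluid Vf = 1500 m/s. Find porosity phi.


1/V - 1/Vm = 1/3857 - 1/6047 = 9.39e-05
1/Vf - 1/Vm = 1/1500 - 1/6047 = 0.0005013
phi = 9.39e-05 / 0.0005013 = 0.1873

0.1873


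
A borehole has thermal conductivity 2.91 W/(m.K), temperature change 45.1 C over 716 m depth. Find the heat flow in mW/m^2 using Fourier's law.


q = k * dT / dz * 1000
= 2.91 * 45.1 / 716 * 1000
= 0.183297 * 1000
= 183.2975 mW/m^2

183.2975


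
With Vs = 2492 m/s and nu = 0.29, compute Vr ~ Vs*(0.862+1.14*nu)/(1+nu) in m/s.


Numerator factor = 0.862 + 1.14*0.29 = 1.1926
Denominator = 1 + 0.29 = 1.29
Vr = 2492 * 1.1926 / 1.29 = 2303.84 m/s

2303.84


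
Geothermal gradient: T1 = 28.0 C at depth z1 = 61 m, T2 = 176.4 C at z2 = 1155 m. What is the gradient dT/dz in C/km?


dT = 176.4 - 28.0 = 148.4 C
dz = 1155 - 61 = 1094 m
gradient = dT/dz * 1000 = 148.4/1094 * 1000 = 135.649 C/km

135.649


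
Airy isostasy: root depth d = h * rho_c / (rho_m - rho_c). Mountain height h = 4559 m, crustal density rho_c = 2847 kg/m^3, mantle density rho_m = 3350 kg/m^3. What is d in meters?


rho_m - rho_c = 3350 - 2847 = 503
d = 4559 * 2847 / 503
= 12979473 / 503
= 25804.12 m

25804.12


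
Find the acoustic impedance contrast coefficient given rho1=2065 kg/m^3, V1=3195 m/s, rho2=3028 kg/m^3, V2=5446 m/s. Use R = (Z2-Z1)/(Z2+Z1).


Z1 = 2065 * 3195 = 6597675
Z2 = 3028 * 5446 = 16490488
R = (16490488 - 6597675) / (16490488 + 6597675) = 9892813 / 23088163 = 0.4285

0.4285


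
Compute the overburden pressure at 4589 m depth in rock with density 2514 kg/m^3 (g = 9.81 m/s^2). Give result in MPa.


P = rho * g * z / 1e6
= 2514 * 9.81 * 4589 / 1e6
= 113175478.26 / 1e6
= 113.1755 MPa

113.1755


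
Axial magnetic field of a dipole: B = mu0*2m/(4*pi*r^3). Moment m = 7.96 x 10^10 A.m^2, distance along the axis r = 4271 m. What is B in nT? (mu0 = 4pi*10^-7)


m = 7.96 x 10^10 = 79600000000 A.m^2
2m = 159200000000 A.m^2
r^3 = 4271^3 = 77909194511
B = (4pi*10^-7) * 159200000000 / (4*pi * 77909194511) * 1e9
= 200056.620181 / 979035812491.42 * 1e9
= 204.3405 nT

204.3405


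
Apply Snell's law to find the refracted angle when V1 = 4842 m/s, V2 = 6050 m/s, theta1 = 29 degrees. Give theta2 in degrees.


sin(theta1) = sin(29 deg) = 0.48481
sin(theta2) = V2/V1 * sin(theta1) = 6050/4842 * 0.48481 = 0.605762
theta2 = arcsin(0.605762) = 37.2837 degrees

37.2837


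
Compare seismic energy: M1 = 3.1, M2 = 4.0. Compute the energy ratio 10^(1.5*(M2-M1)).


M2 - M1 = 4.0 - 3.1 = 0.9
1.5 * 0.9 = 1.35
ratio = 10^1.35 = 22.39

22.39


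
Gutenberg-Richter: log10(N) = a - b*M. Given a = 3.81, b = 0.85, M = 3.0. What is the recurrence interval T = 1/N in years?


log10(N) = 3.81 - 0.85*3.0 = 1.26
N = 10^1.26 = 18.197009
T = 1/N = 1/18.197009 = 0.055 years

0.055


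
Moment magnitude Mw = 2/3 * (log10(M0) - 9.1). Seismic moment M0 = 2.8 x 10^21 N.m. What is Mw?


log10(M0) = log10(2.8 x 10^21) = 21.4472
Mw = 2/3 * (21.4472 - 9.1)
= 2/3 * 12.3472
= 8.23

8.23


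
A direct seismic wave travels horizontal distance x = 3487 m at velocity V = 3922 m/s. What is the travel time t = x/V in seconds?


t = x / V
= 3487 / 3922
= 0.8891 s

0.8891


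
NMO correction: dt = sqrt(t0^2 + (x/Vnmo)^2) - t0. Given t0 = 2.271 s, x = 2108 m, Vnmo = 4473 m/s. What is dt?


x/Vnmo = 2108/4473 = 0.471272
(x/Vnmo)^2 = 0.222097
t0^2 = 5.157441
sqrt(5.157441 + 0.222097) = 2.319383
dt = 2.319383 - 2.271 = 0.048383

0.048383


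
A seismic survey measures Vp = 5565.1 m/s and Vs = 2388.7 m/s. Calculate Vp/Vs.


Vp/Vs = 5565.1 / 2388.7
= 2.3298

2.3298


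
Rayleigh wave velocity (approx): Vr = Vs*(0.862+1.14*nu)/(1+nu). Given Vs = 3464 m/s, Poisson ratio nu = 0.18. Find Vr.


Numerator factor = 0.862 + 1.14*0.18 = 1.0672
Denominator = 1 + 0.18 = 1.18
Vr = 3464 * 1.0672 / 1.18 = 3132.87 m/s

3132.87


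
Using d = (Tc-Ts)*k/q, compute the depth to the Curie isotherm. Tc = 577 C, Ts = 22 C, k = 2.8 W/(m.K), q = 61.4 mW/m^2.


T_Curie - T_surf = 577 - 22 = 555 C
Convert q to W/m^2: 61.4 mW/m^2 = 0.0614 W/m^2
d = 555 * 2.8 / 0.0614 = 25309.45 m

25309.45


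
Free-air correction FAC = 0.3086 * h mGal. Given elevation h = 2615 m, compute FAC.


FAC = 0.3086 * h
= 0.3086 * 2615
= 806.989 mGal

806.989


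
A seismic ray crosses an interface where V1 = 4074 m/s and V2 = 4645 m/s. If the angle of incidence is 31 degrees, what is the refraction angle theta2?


sin(theta1) = sin(31 deg) = 0.515038
sin(theta2) = V2/V1 * sin(theta1) = 4645/4074 * 0.515038 = 0.587224
theta2 = arcsin(0.587224) = 35.9603 degrees

35.9603


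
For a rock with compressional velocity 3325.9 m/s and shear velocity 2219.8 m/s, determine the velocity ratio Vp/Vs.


Vp/Vs = 3325.9 / 2219.8
= 1.4983

1.4983


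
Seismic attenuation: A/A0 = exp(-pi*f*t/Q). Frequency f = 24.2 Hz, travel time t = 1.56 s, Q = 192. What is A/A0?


pi*f*t/Q = pi*24.2*1.56/192 = 0.617716
A/A0 = exp(-0.617716) = 0.539175

0.539175


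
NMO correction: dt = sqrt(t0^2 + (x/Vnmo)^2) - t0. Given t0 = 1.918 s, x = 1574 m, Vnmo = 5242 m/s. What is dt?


x/Vnmo = 1574/5242 = 0.300267
(x/Vnmo)^2 = 0.09016
t0^2 = 3.678724
sqrt(3.678724 + 0.09016) = 1.941361
dt = 1.941361 - 1.918 = 0.023361

0.023361


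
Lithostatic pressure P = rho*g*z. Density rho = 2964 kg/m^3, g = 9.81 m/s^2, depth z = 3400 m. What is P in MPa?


P = rho * g * z / 1e6
= 2964 * 9.81 * 3400 / 1e6
= 98861256.0 / 1e6
= 98.8613 MPa

98.8613


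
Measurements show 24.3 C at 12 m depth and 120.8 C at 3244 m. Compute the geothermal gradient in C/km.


dT = 120.8 - 24.3 = 96.5 C
dz = 3244 - 12 = 3232 m
gradient = dT/dz * 1000 = 96.5/3232 * 1000 = 29.8577 C/km

29.8577


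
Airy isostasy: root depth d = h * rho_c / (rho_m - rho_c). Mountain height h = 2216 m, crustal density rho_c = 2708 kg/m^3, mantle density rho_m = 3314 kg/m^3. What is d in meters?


rho_m - rho_c = 3314 - 2708 = 606
d = 2216 * 2708 / 606
= 6000928 / 606
= 9902.52 m

9902.52


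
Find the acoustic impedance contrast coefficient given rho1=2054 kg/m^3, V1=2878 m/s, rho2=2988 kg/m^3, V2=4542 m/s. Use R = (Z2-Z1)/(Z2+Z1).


Z1 = 2054 * 2878 = 5911412
Z2 = 2988 * 4542 = 13571496
R = (13571496 - 5911412) / (13571496 + 5911412) = 7660084 / 19482908 = 0.3932

0.3932


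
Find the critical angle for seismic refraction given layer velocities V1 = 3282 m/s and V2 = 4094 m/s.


V1/V2 = 3282/4094 = 0.801661
theta_c = arcsin(0.801661) = 53.289 degrees

53.289


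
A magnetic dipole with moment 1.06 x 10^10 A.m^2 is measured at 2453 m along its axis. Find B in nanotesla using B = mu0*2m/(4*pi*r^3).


m = 1.06 x 10^10 = 10600000000 A.m^2
2m = 21200000000 A.m^2
r^3 = 2453^3 = 14760213677
B = (4pi*10^-7) * 21200000000 / (4*pi * 14760213677) * 1e9
= 26640.705702 / 185482315412.32 * 1e9
= 143.6294 nT

143.6294


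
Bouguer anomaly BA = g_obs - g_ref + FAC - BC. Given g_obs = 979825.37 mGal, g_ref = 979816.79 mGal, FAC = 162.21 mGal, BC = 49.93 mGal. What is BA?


BA = g_obs - g_ref + FAC - BC
= 979825.37 - 979816.79 + 162.21 - 49.93
= 120.86 mGal

120.86


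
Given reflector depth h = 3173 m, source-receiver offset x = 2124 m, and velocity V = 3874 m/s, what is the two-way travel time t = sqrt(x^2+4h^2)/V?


x^2 + 4h^2 = 2124^2 + 4*3173^2 = 4511376 + 40271716 = 44783092
sqrt(44783092) = 6692.017
t = 6692.017 / 3874 = 1.7274 s

1.7274


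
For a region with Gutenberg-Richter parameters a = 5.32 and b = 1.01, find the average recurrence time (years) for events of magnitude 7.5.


log10(N) = 5.32 - 1.01*7.5 = -2.255
N = 10^-2.255 = 0.005559
T = 1/N = 1/0.005559 = 179.8871 years

179.8871


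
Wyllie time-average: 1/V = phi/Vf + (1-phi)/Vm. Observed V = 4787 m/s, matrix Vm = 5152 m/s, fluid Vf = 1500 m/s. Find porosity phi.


1/V - 1/Vm = 1/4787 - 1/5152 = 1.48e-05
1/Vf - 1/Vm = 1/1500 - 1/5152 = 0.00047257
phi = 1.48e-05 / 0.00047257 = 0.0313

0.0313


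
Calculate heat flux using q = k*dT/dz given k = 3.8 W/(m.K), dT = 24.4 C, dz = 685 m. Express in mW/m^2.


q = k * dT / dz * 1000
= 3.8 * 24.4 / 685 * 1000
= 0.135358 * 1000
= 135.3577 mW/m^2

135.3577


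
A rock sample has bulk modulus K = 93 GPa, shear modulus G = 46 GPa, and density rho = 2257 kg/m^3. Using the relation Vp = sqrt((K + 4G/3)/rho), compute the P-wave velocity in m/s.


First compute the effective modulus:
K + 4G/3 = 93e9 + 4*46e9/3 = 154333333333.33 Pa
Then divide by density:
154333333333.33 / 2257 = 68379855.2651 Pa/(kg/m^3)
Take the square root:
Vp = sqrt(68379855.2651) = 8269.21 m/s

8269.21


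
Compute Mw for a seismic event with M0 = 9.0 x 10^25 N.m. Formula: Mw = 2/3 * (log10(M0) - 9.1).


log10(M0) = log10(9.0 x 10^25) = 25.9542
Mw = 2/3 * (25.9542 - 9.1)
= 2/3 * 16.8542
= 11.24

11.24


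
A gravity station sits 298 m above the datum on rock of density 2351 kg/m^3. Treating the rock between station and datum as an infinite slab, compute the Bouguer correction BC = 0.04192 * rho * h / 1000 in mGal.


BC = 0.04192 * rho * h / 1000
= 0.04192 * 2351 * 298 / 1000
= 29.3691 mGal

29.3691


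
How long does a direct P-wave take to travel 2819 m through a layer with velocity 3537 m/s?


t = x / V
= 2819 / 3537
= 0.797 s

0.797


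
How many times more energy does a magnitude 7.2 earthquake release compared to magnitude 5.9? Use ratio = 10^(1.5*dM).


M2 - M1 = 7.2 - 5.9 = 1.3
1.5 * 1.3 = 1.95
ratio = 10^1.95 = 89.13

89.13


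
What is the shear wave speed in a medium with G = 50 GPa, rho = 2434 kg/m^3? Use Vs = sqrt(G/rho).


Convert G to Pa: G = 50e9 Pa
Compute G/rho = 50e9 / 2434 = 20542317.1734
Vs = sqrt(20542317.1734) = 4532.36 m/s

4532.36


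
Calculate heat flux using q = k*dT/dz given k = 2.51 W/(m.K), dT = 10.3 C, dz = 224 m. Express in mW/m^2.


q = k * dT / dz * 1000
= 2.51 * 10.3 / 224 * 1000
= 0.115415 * 1000
= 115.4152 mW/m^2

115.4152


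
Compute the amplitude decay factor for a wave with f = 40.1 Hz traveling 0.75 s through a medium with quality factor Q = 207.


pi*f*t/Q = pi*40.1*0.75/207 = 0.456442
A/A0 = exp(-0.456442) = 0.633534

0.633534


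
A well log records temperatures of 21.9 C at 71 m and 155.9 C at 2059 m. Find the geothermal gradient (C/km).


dT = 155.9 - 21.9 = 134.0 C
dz = 2059 - 71 = 1988 m
gradient = dT/dz * 1000 = 134.0/1988 * 1000 = 67.4044 C/km

67.4044


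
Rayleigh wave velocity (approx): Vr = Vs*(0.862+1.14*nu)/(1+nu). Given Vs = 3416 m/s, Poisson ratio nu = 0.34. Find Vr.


Numerator factor = 0.862 + 1.14*0.34 = 1.2496
Denominator = 1 + 0.34 = 1.34
Vr = 3416 * 1.2496 / 1.34 = 3185.55 m/s

3185.55


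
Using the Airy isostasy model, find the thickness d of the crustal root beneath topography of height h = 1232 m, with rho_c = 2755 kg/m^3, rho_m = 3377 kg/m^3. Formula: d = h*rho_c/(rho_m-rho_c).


rho_m - rho_c = 3377 - 2755 = 622
d = 1232 * 2755 / 622
= 3394160 / 622
= 5456.85 m

5456.85


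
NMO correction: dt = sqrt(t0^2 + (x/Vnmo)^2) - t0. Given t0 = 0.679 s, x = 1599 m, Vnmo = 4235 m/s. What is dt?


x/Vnmo = 1599/4235 = 0.377568
(x/Vnmo)^2 = 0.142558
t0^2 = 0.461041
sqrt(0.461041 + 0.142558) = 0.776916
dt = 0.776916 - 0.679 = 0.097916

0.097916


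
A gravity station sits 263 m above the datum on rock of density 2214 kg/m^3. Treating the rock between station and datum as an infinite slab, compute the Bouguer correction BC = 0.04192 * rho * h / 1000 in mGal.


BC = 0.04192 * rho * h / 1000
= 0.04192 * 2214 * 263 / 1000
= 24.4093 mGal

24.4093


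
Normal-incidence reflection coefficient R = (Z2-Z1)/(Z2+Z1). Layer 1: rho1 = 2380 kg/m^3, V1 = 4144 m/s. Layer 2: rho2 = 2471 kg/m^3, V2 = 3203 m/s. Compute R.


Z1 = 2380 * 4144 = 9862720
Z2 = 2471 * 3203 = 7914613
R = (7914613 - 9862720) / (7914613 + 9862720) = -1948107 / 17777333 = -0.1096

-0.1096


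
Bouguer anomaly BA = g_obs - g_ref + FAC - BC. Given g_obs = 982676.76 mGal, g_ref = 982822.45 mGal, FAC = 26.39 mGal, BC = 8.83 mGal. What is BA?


BA = g_obs - g_ref + FAC - BC
= 982676.76 - 982822.45 + 26.39 - 8.83
= -128.13 mGal

-128.13


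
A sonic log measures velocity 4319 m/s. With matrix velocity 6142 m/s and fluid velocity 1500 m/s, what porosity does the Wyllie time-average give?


1/V - 1/Vm = 1/4319 - 1/6142 = 6.872e-05
1/Vf - 1/Vm = 1/1500 - 1/6142 = 0.00050385
phi = 6.872e-05 / 0.00050385 = 0.1364

0.1364


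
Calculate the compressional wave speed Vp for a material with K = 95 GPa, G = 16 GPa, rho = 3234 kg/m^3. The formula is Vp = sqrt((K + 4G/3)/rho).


First compute the effective modulus:
K + 4G/3 = 95e9 + 4*16e9/3 = 116333333333.33 Pa
Then divide by density:
116333333333.33 / 3234 = 35971964.5434 Pa/(kg/m^3)
Take the square root:
Vp = sqrt(35971964.5434) = 5997.66 m/s

5997.66


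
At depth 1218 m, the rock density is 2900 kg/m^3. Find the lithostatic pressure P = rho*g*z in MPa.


P = rho * g * z / 1e6
= 2900 * 9.81 * 1218 / 1e6
= 34650882.0 / 1e6
= 34.6509 MPa

34.6509


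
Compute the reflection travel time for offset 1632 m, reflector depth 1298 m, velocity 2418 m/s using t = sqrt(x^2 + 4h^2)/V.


x^2 + 4h^2 = 1632^2 + 4*1298^2 = 2663424 + 6739216 = 9402640
sqrt(9402640) = 3066.3724
t = 3066.3724 / 2418 = 1.2681 s

1.2681


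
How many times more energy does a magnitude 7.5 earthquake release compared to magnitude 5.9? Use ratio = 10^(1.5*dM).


M2 - M1 = 7.5 - 5.9 = 1.6
1.5 * 1.6 = 2.4
ratio = 10^2.4 = 251.19

251.19


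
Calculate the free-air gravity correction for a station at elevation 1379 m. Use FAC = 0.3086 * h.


FAC = 0.3086 * h
= 0.3086 * 1379
= 425.5594 mGal

425.5594


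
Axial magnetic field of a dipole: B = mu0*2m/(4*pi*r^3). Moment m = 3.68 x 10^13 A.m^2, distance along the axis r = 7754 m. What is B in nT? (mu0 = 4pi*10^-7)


m = 3.68 x 10^13 = 36800000000000 A.m^2
2m = 73600000000000 A.m^2
r^3 = 7754^3 = 466205497064
B = (4pi*10^-7) * 73600000000000 / (4*pi * 466205497064) * 1e9
= 92488487.721684 / 5858511058557.76 * 1e9
= 15787.0296 nT

15787.0296


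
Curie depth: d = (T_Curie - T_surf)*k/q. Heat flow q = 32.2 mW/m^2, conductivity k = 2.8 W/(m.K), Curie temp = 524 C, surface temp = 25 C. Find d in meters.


T_Curie - T_surf = 524 - 25 = 499 C
Convert q to W/m^2: 32.2 mW/m^2 = 0.0322 W/m^2
d = 499 * 2.8 / 0.0322 = 43391.3 m

43391.3


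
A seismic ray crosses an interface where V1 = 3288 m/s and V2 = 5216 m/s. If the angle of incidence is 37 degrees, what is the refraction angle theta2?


sin(theta1) = sin(37 deg) = 0.601815
sin(theta2) = V2/V1 * sin(theta1) = 5216/3288 * 0.601815 = 0.954704
theta2 = arcsin(0.954704) = 72.6891 degrees

72.6891


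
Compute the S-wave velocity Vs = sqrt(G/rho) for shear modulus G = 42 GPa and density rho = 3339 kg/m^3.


Convert G to Pa: G = 42e9 Pa
Compute G/rho = 42e9 / 3339 = 12578616.3522
Vs = sqrt(12578616.3522) = 3546.63 m/s

3546.63


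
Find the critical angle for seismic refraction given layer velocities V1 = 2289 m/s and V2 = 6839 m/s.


V1/V2 = 2289/6839 = 0.334698
theta_c = arcsin(0.334698) = 19.5542 degrees

19.5542


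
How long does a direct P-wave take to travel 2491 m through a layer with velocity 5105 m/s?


t = x / V
= 2491 / 5105
= 0.488 s

0.488


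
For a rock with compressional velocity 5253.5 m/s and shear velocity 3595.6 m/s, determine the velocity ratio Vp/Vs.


Vp/Vs = 5253.5 / 3595.6
= 1.4611

1.4611


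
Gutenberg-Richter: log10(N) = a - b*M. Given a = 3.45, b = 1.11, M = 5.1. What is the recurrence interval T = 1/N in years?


log10(N) = 3.45 - 1.11*5.1 = -2.211
N = 10^-2.211 = 0.006152
T = 1/N = 1/0.006152 = 162.5549 years

162.5549


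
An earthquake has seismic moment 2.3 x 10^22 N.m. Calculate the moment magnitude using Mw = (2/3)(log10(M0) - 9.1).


log10(M0) = log10(2.3 x 10^22) = 22.3617
Mw = 2/3 * (22.3617 - 9.1)
= 2/3 * 13.2617
= 8.84

8.84


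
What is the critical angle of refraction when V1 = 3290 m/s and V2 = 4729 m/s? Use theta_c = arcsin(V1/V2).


V1/V2 = 3290/4729 = 0.695707
theta_c = arcsin(0.695707) = 44.0836 degrees

44.0836


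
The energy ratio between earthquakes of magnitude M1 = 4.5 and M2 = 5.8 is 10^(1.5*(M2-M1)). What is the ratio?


M2 - M1 = 5.8 - 4.5 = 1.3
1.5 * 1.3 = 1.95
ratio = 10^1.95 = 89.13

89.13


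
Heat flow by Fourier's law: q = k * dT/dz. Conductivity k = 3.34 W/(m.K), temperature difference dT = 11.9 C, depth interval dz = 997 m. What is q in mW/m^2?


q = k * dT / dz * 1000
= 3.34 * 11.9 / 997 * 1000
= 0.039866 * 1000
= 39.8656 mW/m^2

39.8656


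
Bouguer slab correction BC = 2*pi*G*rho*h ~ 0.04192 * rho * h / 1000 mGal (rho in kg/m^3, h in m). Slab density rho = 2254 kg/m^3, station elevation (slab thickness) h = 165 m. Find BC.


BC = 0.04192 * rho * h / 1000
= 0.04192 * 2254 * 165 / 1000
= 15.5905 mGal

15.5905
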